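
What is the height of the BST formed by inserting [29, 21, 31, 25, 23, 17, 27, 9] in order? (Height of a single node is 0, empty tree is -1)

Insertion order: [29, 21, 31, 25, 23, 17, 27, 9]
Tree (level-order array): [29, 21, 31, 17, 25, None, None, 9, None, 23, 27]
Compute height bottom-up (empty subtree = -1):
  height(9) = 1 + max(-1, -1) = 0
  height(17) = 1 + max(0, -1) = 1
  height(23) = 1 + max(-1, -1) = 0
  height(27) = 1 + max(-1, -1) = 0
  height(25) = 1 + max(0, 0) = 1
  height(21) = 1 + max(1, 1) = 2
  height(31) = 1 + max(-1, -1) = 0
  height(29) = 1 + max(2, 0) = 3
Height = 3


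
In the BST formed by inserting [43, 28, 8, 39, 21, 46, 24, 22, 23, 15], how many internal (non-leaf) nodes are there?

Tree built from: [43, 28, 8, 39, 21, 46, 24, 22, 23, 15]
Tree (level-order array): [43, 28, 46, 8, 39, None, None, None, 21, None, None, 15, 24, None, None, 22, None, None, 23]
Rule: An internal node has at least one child.
Per-node child counts:
  node 43: 2 child(ren)
  node 28: 2 child(ren)
  node 8: 1 child(ren)
  node 21: 2 child(ren)
  node 15: 0 child(ren)
  node 24: 1 child(ren)
  node 22: 1 child(ren)
  node 23: 0 child(ren)
  node 39: 0 child(ren)
  node 46: 0 child(ren)
Matching nodes: [43, 28, 8, 21, 24, 22]
Count of internal (non-leaf) nodes: 6


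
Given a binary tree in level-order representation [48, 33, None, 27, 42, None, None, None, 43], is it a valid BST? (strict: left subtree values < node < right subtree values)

Level-order array: [48, 33, None, 27, 42, None, None, None, 43]
Validate using subtree bounds (lo, hi): at each node, require lo < value < hi,
then recurse left with hi=value and right with lo=value.
Preorder trace (stopping at first violation):
  at node 48 with bounds (-inf, +inf): OK
  at node 33 with bounds (-inf, 48): OK
  at node 27 with bounds (-inf, 33): OK
  at node 42 with bounds (33, 48): OK
  at node 43 with bounds (42, 48): OK
No violation found at any node.
Result: Valid BST


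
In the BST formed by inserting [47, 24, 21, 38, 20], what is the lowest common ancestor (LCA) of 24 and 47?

Tree insertion order: [47, 24, 21, 38, 20]
Tree (level-order array): [47, 24, None, 21, 38, 20]
In a BST, the LCA of p=24, q=47 is the first node v on the
root-to-leaf path with p <= v <= q (go left if both < v, right if both > v).
Walk from root:
  at 47: 24 <= 47 <= 47, this is the LCA
LCA = 47


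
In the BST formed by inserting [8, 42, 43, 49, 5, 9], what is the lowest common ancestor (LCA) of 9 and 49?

Tree insertion order: [8, 42, 43, 49, 5, 9]
Tree (level-order array): [8, 5, 42, None, None, 9, 43, None, None, None, 49]
In a BST, the LCA of p=9, q=49 is the first node v on the
root-to-leaf path with p <= v <= q (go left if both < v, right if both > v).
Walk from root:
  at 8: both 9 and 49 > 8, go right
  at 42: 9 <= 42 <= 49, this is the LCA
LCA = 42


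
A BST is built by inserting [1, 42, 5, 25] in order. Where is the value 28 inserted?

Starting tree (level order): [1, None, 42, 5, None, None, 25]
Insertion path: 1 -> 42 -> 5 -> 25
Result: insert 28 as right child of 25
Final tree (level order): [1, None, 42, 5, None, None, 25, None, 28]


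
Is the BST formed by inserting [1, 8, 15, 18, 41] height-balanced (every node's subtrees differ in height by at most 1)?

Tree (level-order array): [1, None, 8, None, 15, None, 18, None, 41]
Definition: a tree is height-balanced if, at every node, |h(left) - h(right)| <= 1 (empty subtree has height -1).
Bottom-up per-node check:
  node 41: h_left=-1, h_right=-1, diff=0 [OK], height=0
  node 18: h_left=-1, h_right=0, diff=1 [OK], height=1
  node 15: h_left=-1, h_right=1, diff=2 [FAIL (|-1-1|=2 > 1)], height=2
  node 8: h_left=-1, h_right=2, diff=3 [FAIL (|-1-2|=3 > 1)], height=3
  node 1: h_left=-1, h_right=3, diff=4 [FAIL (|-1-3|=4 > 1)], height=4
Node 15 violates the condition: |-1 - 1| = 2 > 1.
Result: Not balanced


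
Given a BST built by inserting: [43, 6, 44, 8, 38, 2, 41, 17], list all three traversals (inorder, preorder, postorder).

Tree insertion order: [43, 6, 44, 8, 38, 2, 41, 17]
Tree (level-order array): [43, 6, 44, 2, 8, None, None, None, None, None, 38, 17, 41]
Inorder (L, root, R): [2, 6, 8, 17, 38, 41, 43, 44]
Preorder (root, L, R): [43, 6, 2, 8, 38, 17, 41, 44]
Postorder (L, R, root): [2, 17, 41, 38, 8, 6, 44, 43]


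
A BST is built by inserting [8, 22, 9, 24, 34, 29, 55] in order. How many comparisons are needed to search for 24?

Search path for 24: 8 -> 22 -> 24
Found: True
Comparisons: 3


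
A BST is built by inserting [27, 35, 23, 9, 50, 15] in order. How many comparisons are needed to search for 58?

Search path for 58: 27 -> 35 -> 50
Found: False
Comparisons: 3


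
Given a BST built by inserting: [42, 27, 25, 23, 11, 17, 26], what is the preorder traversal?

Tree insertion order: [42, 27, 25, 23, 11, 17, 26]
Tree (level-order array): [42, 27, None, 25, None, 23, 26, 11, None, None, None, None, 17]
Preorder traversal: [42, 27, 25, 23, 11, 17, 26]


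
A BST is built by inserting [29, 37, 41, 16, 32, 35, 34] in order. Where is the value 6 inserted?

Starting tree (level order): [29, 16, 37, None, None, 32, 41, None, 35, None, None, 34]
Insertion path: 29 -> 16
Result: insert 6 as left child of 16
Final tree (level order): [29, 16, 37, 6, None, 32, 41, None, None, None, 35, None, None, 34]


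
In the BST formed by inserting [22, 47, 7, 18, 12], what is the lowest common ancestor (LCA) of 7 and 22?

Tree insertion order: [22, 47, 7, 18, 12]
Tree (level-order array): [22, 7, 47, None, 18, None, None, 12]
In a BST, the LCA of p=7, q=22 is the first node v on the
root-to-leaf path with p <= v <= q (go left if both < v, right if both > v).
Walk from root:
  at 22: 7 <= 22 <= 22, this is the LCA
LCA = 22


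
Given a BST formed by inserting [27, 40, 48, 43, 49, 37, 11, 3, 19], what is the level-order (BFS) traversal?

Tree insertion order: [27, 40, 48, 43, 49, 37, 11, 3, 19]
Tree (level-order array): [27, 11, 40, 3, 19, 37, 48, None, None, None, None, None, None, 43, 49]
BFS from the root, enqueuing left then right child of each popped node:
  queue [27] -> pop 27, enqueue [11, 40], visited so far: [27]
  queue [11, 40] -> pop 11, enqueue [3, 19], visited so far: [27, 11]
  queue [40, 3, 19] -> pop 40, enqueue [37, 48], visited so far: [27, 11, 40]
  queue [3, 19, 37, 48] -> pop 3, enqueue [none], visited so far: [27, 11, 40, 3]
  queue [19, 37, 48] -> pop 19, enqueue [none], visited so far: [27, 11, 40, 3, 19]
  queue [37, 48] -> pop 37, enqueue [none], visited so far: [27, 11, 40, 3, 19, 37]
  queue [48] -> pop 48, enqueue [43, 49], visited so far: [27, 11, 40, 3, 19, 37, 48]
  queue [43, 49] -> pop 43, enqueue [none], visited so far: [27, 11, 40, 3, 19, 37, 48, 43]
  queue [49] -> pop 49, enqueue [none], visited so far: [27, 11, 40, 3, 19, 37, 48, 43, 49]
Result: [27, 11, 40, 3, 19, 37, 48, 43, 49]


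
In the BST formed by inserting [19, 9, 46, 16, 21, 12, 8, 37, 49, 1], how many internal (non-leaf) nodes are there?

Tree built from: [19, 9, 46, 16, 21, 12, 8, 37, 49, 1]
Tree (level-order array): [19, 9, 46, 8, 16, 21, 49, 1, None, 12, None, None, 37]
Rule: An internal node has at least one child.
Per-node child counts:
  node 19: 2 child(ren)
  node 9: 2 child(ren)
  node 8: 1 child(ren)
  node 1: 0 child(ren)
  node 16: 1 child(ren)
  node 12: 0 child(ren)
  node 46: 2 child(ren)
  node 21: 1 child(ren)
  node 37: 0 child(ren)
  node 49: 0 child(ren)
Matching nodes: [19, 9, 8, 16, 46, 21]
Count of internal (non-leaf) nodes: 6


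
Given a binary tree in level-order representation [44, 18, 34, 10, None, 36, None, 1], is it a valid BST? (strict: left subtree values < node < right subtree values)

Level-order array: [44, 18, 34, 10, None, 36, None, 1]
Validate using subtree bounds (lo, hi): at each node, require lo < value < hi,
then recurse left with hi=value and right with lo=value.
Preorder trace (stopping at first violation):
  at node 44 with bounds (-inf, +inf): OK
  at node 18 with bounds (-inf, 44): OK
  at node 10 with bounds (-inf, 18): OK
  at node 1 with bounds (-inf, 10): OK
  at node 34 with bounds (44, +inf): VIOLATION
Node 34 violates its bound: not (44 < 34 < +inf).
Result: Not a valid BST


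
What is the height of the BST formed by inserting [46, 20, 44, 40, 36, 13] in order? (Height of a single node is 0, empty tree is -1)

Insertion order: [46, 20, 44, 40, 36, 13]
Tree (level-order array): [46, 20, None, 13, 44, None, None, 40, None, 36]
Compute height bottom-up (empty subtree = -1):
  height(13) = 1 + max(-1, -1) = 0
  height(36) = 1 + max(-1, -1) = 0
  height(40) = 1 + max(0, -1) = 1
  height(44) = 1 + max(1, -1) = 2
  height(20) = 1 + max(0, 2) = 3
  height(46) = 1 + max(3, -1) = 4
Height = 4


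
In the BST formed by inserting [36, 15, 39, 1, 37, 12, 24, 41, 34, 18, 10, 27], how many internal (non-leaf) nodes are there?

Tree built from: [36, 15, 39, 1, 37, 12, 24, 41, 34, 18, 10, 27]
Tree (level-order array): [36, 15, 39, 1, 24, 37, 41, None, 12, 18, 34, None, None, None, None, 10, None, None, None, 27]
Rule: An internal node has at least one child.
Per-node child counts:
  node 36: 2 child(ren)
  node 15: 2 child(ren)
  node 1: 1 child(ren)
  node 12: 1 child(ren)
  node 10: 0 child(ren)
  node 24: 2 child(ren)
  node 18: 0 child(ren)
  node 34: 1 child(ren)
  node 27: 0 child(ren)
  node 39: 2 child(ren)
  node 37: 0 child(ren)
  node 41: 0 child(ren)
Matching nodes: [36, 15, 1, 12, 24, 34, 39]
Count of internal (non-leaf) nodes: 7


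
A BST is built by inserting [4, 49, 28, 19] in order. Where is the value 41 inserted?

Starting tree (level order): [4, None, 49, 28, None, 19]
Insertion path: 4 -> 49 -> 28
Result: insert 41 as right child of 28
Final tree (level order): [4, None, 49, 28, None, 19, 41]


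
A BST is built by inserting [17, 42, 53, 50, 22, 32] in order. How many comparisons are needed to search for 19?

Search path for 19: 17 -> 42 -> 22
Found: False
Comparisons: 3


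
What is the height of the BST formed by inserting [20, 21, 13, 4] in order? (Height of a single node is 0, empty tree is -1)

Insertion order: [20, 21, 13, 4]
Tree (level-order array): [20, 13, 21, 4]
Compute height bottom-up (empty subtree = -1):
  height(4) = 1 + max(-1, -1) = 0
  height(13) = 1 + max(0, -1) = 1
  height(21) = 1 + max(-1, -1) = 0
  height(20) = 1 + max(1, 0) = 2
Height = 2


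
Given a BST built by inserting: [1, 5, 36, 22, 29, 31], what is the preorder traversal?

Tree insertion order: [1, 5, 36, 22, 29, 31]
Tree (level-order array): [1, None, 5, None, 36, 22, None, None, 29, None, 31]
Preorder traversal: [1, 5, 36, 22, 29, 31]


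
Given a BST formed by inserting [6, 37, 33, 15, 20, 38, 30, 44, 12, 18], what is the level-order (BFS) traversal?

Tree insertion order: [6, 37, 33, 15, 20, 38, 30, 44, 12, 18]
Tree (level-order array): [6, None, 37, 33, 38, 15, None, None, 44, 12, 20, None, None, None, None, 18, 30]
BFS from the root, enqueuing left then right child of each popped node:
  queue [6] -> pop 6, enqueue [37], visited so far: [6]
  queue [37] -> pop 37, enqueue [33, 38], visited so far: [6, 37]
  queue [33, 38] -> pop 33, enqueue [15], visited so far: [6, 37, 33]
  queue [38, 15] -> pop 38, enqueue [44], visited so far: [6, 37, 33, 38]
  queue [15, 44] -> pop 15, enqueue [12, 20], visited so far: [6, 37, 33, 38, 15]
  queue [44, 12, 20] -> pop 44, enqueue [none], visited so far: [6, 37, 33, 38, 15, 44]
  queue [12, 20] -> pop 12, enqueue [none], visited so far: [6, 37, 33, 38, 15, 44, 12]
  queue [20] -> pop 20, enqueue [18, 30], visited so far: [6, 37, 33, 38, 15, 44, 12, 20]
  queue [18, 30] -> pop 18, enqueue [none], visited so far: [6, 37, 33, 38, 15, 44, 12, 20, 18]
  queue [30] -> pop 30, enqueue [none], visited so far: [6, 37, 33, 38, 15, 44, 12, 20, 18, 30]
Result: [6, 37, 33, 38, 15, 44, 12, 20, 18, 30]


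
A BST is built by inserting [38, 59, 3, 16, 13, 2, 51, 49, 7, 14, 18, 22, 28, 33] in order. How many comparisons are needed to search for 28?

Search path for 28: 38 -> 3 -> 16 -> 18 -> 22 -> 28
Found: True
Comparisons: 6


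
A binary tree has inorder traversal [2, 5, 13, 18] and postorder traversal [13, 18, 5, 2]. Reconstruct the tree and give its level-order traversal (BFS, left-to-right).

Inorder:   [2, 5, 13, 18]
Postorder: [13, 18, 5, 2]
Algorithm: postorder visits root last, so walk postorder right-to-left;
each value is the root of the current inorder slice — split it at that
value, recurse on the right subtree first, then the left.
Recursive splits:
  root=2; inorder splits into left=[], right=[5, 13, 18]
  root=5; inorder splits into left=[], right=[13, 18]
  root=18; inorder splits into left=[13], right=[]
  root=13; inorder splits into left=[], right=[]
Reconstructed level-order: [2, 5, 18, 13]


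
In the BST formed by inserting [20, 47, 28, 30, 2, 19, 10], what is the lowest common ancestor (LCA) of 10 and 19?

Tree insertion order: [20, 47, 28, 30, 2, 19, 10]
Tree (level-order array): [20, 2, 47, None, 19, 28, None, 10, None, None, 30]
In a BST, the LCA of p=10, q=19 is the first node v on the
root-to-leaf path with p <= v <= q (go left if both < v, right if both > v).
Walk from root:
  at 20: both 10 and 19 < 20, go left
  at 2: both 10 and 19 > 2, go right
  at 19: 10 <= 19 <= 19, this is the LCA
LCA = 19


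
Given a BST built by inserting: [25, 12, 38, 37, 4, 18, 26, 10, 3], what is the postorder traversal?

Tree insertion order: [25, 12, 38, 37, 4, 18, 26, 10, 3]
Tree (level-order array): [25, 12, 38, 4, 18, 37, None, 3, 10, None, None, 26]
Postorder traversal: [3, 10, 4, 18, 12, 26, 37, 38, 25]


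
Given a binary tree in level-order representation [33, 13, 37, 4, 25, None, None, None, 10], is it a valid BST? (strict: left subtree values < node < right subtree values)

Level-order array: [33, 13, 37, 4, 25, None, None, None, 10]
Validate using subtree bounds (lo, hi): at each node, require lo < value < hi,
then recurse left with hi=value and right with lo=value.
Preorder trace (stopping at first violation):
  at node 33 with bounds (-inf, +inf): OK
  at node 13 with bounds (-inf, 33): OK
  at node 4 with bounds (-inf, 13): OK
  at node 10 with bounds (4, 13): OK
  at node 25 with bounds (13, 33): OK
  at node 37 with bounds (33, +inf): OK
No violation found at any node.
Result: Valid BST


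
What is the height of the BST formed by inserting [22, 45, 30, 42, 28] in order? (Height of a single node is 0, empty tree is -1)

Insertion order: [22, 45, 30, 42, 28]
Tree (level-order array): [22, None, 45, 30, None, 28, 42]
Compute height bottom-up (empty subtree = -1):
  height(28) = 1 + max(-1, -1) = 0
  height(42) = 1 + max(-1, -1) = 0
  height(30) = 1 + max(0, 0) = 1
  height(45) = 1 + max(1, -1) = 2
  height(22) = 1 + max(-1, 2) = 3
Height = 3


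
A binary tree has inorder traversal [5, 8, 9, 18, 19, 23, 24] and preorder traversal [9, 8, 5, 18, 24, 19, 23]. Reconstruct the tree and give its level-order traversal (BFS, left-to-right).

Inorder:  [5, 8, 9, 18, 19, 23, 24]
Preorder: [9, 8, 5, 18, 24, 19, 23]
Algorithm: preorder visits root first, so consume preorder in order;
for each root, split the current inorder slice at that value into
left-subtree inorder and right-subtree inorder, then recurse.
Recursive splits:
  root=9; inorder splits into left=[5, 8], right=[18, 19, 23, 24]
  root=8; inorder splits into left=[5], right=[]
  root=5; inorder splits into left=[], right=[]
  root=18; inorder splits into left=[], right=[19, 23, 24]
  root=24; inorder splits into left=[19, 23], right=[]
  root=19; inorder splits into left=[], right=[23]
  root=23; inorder splits into left=[], right=[]
Reconstructed level-order: [9, 8, 18, 5, 24, 19, 23]


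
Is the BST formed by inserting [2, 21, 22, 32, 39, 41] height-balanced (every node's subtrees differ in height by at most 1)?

Tree (level-order array): [2, None, 21, None, 22, None, 32, None, 39, None, 41]
Definition: a tree is height-balanced if, at every node, |h(left) - h(right)| <= 1 (empty subtree has height -1).
Bottom-up per-node check:
  node 41: h_left=-1, h_right=-1, diff=0 [OK], height=0
  node 39: h_left=-1, h_right=0, diff=1 [OK], height=1
  node 32: h_left=-1, h_right=1, diff=2 [FAIL (|-1-1|=2 > 1)], height=2
  node 22: h_left=-1, h_right=2, diff=3 [FAIL (|-1-2|=3 > 1)], height=3
  node 21: h_left=-1, h_right=3, diff=4 [FAIL (|-1-3|=4 > 1)], height=4
  node 2: h_left=-1, h_right=4, diff=5 [FAIL (|-1-4|=5 > 1)], height=5
Node 32 violates the condition: |-1 - 1| = 2 > 1.
Result: Not balanced


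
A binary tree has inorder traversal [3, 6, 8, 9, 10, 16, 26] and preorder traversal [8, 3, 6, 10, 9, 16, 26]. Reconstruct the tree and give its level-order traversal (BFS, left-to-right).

Inorder:  [3, 6, 8, 9, 10, 16, 26]
Preorder: [8, 3, 6, 10, 9, 16, 26]
Algorithm: preorder visits root first, so consume preorder in order;
for each root, split the current inorder slice at that value into
left-subtree inorder and right-subtree inorder, then recurse.
Recursive splits:
  root=8; inorder splits into left=[3, 6], right=[9, 10, 16, 26]
  root=3; inorder splits into left=[], right=[6]
  root=6; inorder splits into left=[], right=[]
  root=10; inorder splits into left=[9], right=[16, 26]
  root=9; inorder splits into left=[], right=[]
  root=16; inorder splits into left=[], right=[26]
  root=26; inorder splits into left=[], right=[]
Reconstructed level-order: [8, 3, 10, 6, 9, 16, 26]


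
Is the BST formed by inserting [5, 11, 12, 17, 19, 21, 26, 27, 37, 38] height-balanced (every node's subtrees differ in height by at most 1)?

Tree (level-order array): [5, None, 11, None, 12, None, 17, None, 19, None, 21, None, 26, None, 27, None, 37, None, 38]
Definition: a tree is height-balanced if, at every node, |h(left) - h(right)| <= 1 (empty subtree has height -1).
Bottom-up per-node check:
  node 38: h_left=-1, h_right=-1, diff=0 [OK], height=0
  node 37: h_left=-1, h_right=0, diff=1 [OK], height=1
  node 27: h_left=-1, h_right=1, diff=2 [FAIL (|-1-1|=2 > 1)], height=2
  node 26: h_left=-1, h_right=2, diff=3 [FAIL (|-1-2|=3 > 1)], height=3
  node 21: h_left=-1, h_right=3, diff=4 [FAIL (|-1-3|=4 > 1)], height=4
  node 19: h_left=-1, h_right=4, diff=5 [FAIL (|-1-4|=5 > 1)], height=5
  node 17: h_left=-1, h_right=5, diff=6 [FAIL (|-1-5|=6 > 1)], height=6
  node 12: h_left=-1, h_right=6, diff=7 [FAIL (|-1-6|=7 > 1)], height=7
  node 11: h_left=-1, h_right=7, diff=8 [FAIL (|-1-7|=8 > 1)], height=8
  node 5: h_left=-1, h_right=8, diff=9 [FAIL (|-1-8|=9 > 1)], height=9
Node 27 violates the condition: |-1 - 1| = 2 > 1.
Result: Not balanced


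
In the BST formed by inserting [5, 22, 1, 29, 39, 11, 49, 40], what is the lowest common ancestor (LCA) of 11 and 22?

Tree insertion order: [5, 22, 1, 29, 39, 11, 49, 40]
Tree (level-order array): [5, 1, 22, None, None, 11, 29, None, None, None, 39, None, 49, 40]
In a BST, the LCA of p=11, q=22 is the first node v on the
root-to-leaf path with p <= v <= q (go left if both < v, right if both > v).
Walk from root:
  at 5: both 11 and 22 > 5, go right
  at 22: 11 <= 22 <= 22, this is the LCA
LCA = 22


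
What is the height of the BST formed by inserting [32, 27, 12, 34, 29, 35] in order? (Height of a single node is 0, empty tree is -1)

Insertion order: [32, 27, 12, 34, 29, 35]
Tree (level-order array): [32, 27, 34, 12, 29, None, 35]
Compute height bottom-up (empty subtree = -1):
  height(12) = 1 + max(-1, -1) = 0
  height(29) = 1 + max(-1, -1) = 0
  height(27) = 1 + max(0, 0) = 1
  height(35) = 1 + max(-1, -1) = 0
  height(34) = 1 + max(-1, 0) = 1
  height(32) = 1 + max(1, 1) = 2
Height = 2


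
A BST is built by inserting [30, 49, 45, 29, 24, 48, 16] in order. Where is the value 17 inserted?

Starting tree (level order): [30, 29, 49, 24, None, 45, None, 16, None, None, 48]
Insertion path: 30 -> 29 -> 24 -> 16
Result: insert 17 as right child of 16
Final tree (level order): [30, 29, 49, 24, None, 45, None, 16, None, None, 48, None, 17]


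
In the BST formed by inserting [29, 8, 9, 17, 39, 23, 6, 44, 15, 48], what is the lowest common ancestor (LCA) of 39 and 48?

Tree insertion order: [29, 8, 9, 17, 39, 23, 6, 44, 15, 48]
Tree (level-order array): [29, 8, 39, 6, 9, None, 44, None, None, None, 17, None, 48, 15, 23]
In a BST, the LCA of p=39, q=48 is the first node v on the
root-to-leaf path with p <= v <= q (go left if both < v, right if both > v).
Walk from root:
  at 29: both 39 and 48 > 29, go right
  at 39: 39 <= 39 <= 48, this is the LCA
LCA = 39


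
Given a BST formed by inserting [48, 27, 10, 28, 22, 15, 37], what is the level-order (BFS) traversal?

Tree insertion order: [48, 27, 10, 28, 22, 15, 37]
Tree (level-order array): [48, 27, None, 10, 28, None, 22, None, 37, 15]
BFS from the root, enqueuing left then right child of each popped node:
  queue [48] -> pop 48, enqueue [27], visited so far: [48]
  queue [27] -> pop 27, enqueue [10, 28], visited so far: [48, 27]
  queue [10, 28] -> pop 10, enqueue [22], visited so far: [48, 27, 10]
  queue [28, 22] -> pop 28, enqueue [37], visited so far: [48, 27, 10, 28]
  queue [22, 37] -> pop 22, enqueue [15], visited so far: [48, 27, 10, 28, 22]
  queue [37, 15] -> pop 37, enqueue [none], visited so far: [48, 27, 10, 28, 22, 37]
  queue [15] -> pop 15, enqueue [none], visited so far: [48, 27, 10, 28, 22, 37, 15]
Result: [48, 27, 10, 28, 22, 37, 15]


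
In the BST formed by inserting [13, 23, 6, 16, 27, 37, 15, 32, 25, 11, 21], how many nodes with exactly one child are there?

Tree built from: [13, 23, 6, 16, 27, 37, 15, 32, 25, 11, 21]
Tree (level-order array): [13, 6, 23, None, 11, 16, 27, None, None, 15, 21, 25, 37, None, None, None, None, None, None, 32]
Rule: These are nodes with exactly 1 non-null child.
Per-node child counts:
  node 13: 2 child(ren)
  node 6: 1 child(ren)
  node 11: 0 child(ren)
  node 23: 2 child(ren)
  node 16: 2 child(ren)
  node 15: 0 child(ren)
  node 21: 0 child(ren)
  node 27: 2 child(ren)
  node 25: 0 child(ren)
  node 37: 1 child(ren)
  node 32: 0 child(ren)
Matching nodes: [6, 37]
Count of nodes with exactly one child: 2


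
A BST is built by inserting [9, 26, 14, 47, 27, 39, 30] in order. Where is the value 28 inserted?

Starting tree (level order): [9, None, 26, 14, 47, None, None, 27, None, None, 39, 30]
Insertion path: 9 -> 26 -> 47 -> 27 -> 39 -> 30
Result: insert 28 as left child of 30
Final tree (level order): [9, None, 26, 14, 47, None, None, 27, None, None, 39, 30, None, 28]


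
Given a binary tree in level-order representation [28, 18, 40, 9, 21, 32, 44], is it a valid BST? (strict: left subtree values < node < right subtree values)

Level-order array: [28, 18, 40, 9, 21, 32, 44]
Validate using subtree bounds (lo, hi): at each node, require lo < value < hi,
then recurse left with hi=value and right with lo=value.
Preorder trace (stopping at first violation):
  at node 28 with bounds (-inf, +inf): OK
  at node 18 with bounds (-inf, 28): OK
  at node 9 with bounds (-inf, 18): OK
  at node 21 with bounds (18, 28): OK
  at node 40 with bounds (28, +inf): OK
  at node 32 with bounds (28, 40): OK
  at node 44 with bounds (40, +inf): OK
No violation found at any node.
Result: Valid BST


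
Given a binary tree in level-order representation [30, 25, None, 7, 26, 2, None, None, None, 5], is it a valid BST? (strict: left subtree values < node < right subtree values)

Level-order array: [30, 25, None, 7, 26, 2, None, None, None, 5]
Validate using subtree bounds (lo, hi): at each node, require lo < value < hi,
then recurse left with hi=value and right with lo=value.
Preorder trace (stopping at first violation):
  at node 30 with bounds (-inf, +inf): OK
  at node 25 with bounds (-inf, 30): OK
  at node 7 with bounds (-inf, 25): OK
  at node 2 with bounds (-inf, 7): OK
  at node 5 with bounds (-inf, 2): VIOLATION
Node 5 violates its bound: not (-inf < 5 < 2).
Result: Not a valid BST


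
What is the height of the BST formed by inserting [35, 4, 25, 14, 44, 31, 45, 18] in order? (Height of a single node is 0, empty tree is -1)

Insertion order: [35, 4, 25, 14, 44, 31, 45, 18]
Tree (level-order array): [35, 4, 44, None, 25, None, 45, 14, 31, None, None, None, 18]
Compute height bottom-up (empty subtree = -1):
  height(18) = 1 + max(-1, -1) = 0
  height(14) = 1 + max(-1, 0) = 1
  height(31) = 1 + max(-1, -1) = 0
  height(25) = 1 + max(1, 0) = 2
  height(4) = 1 + max(-1, 2) = 3
  height(45) = 1 + max(-1, -1) = 0
  height(44) = 1 + max(-1, 0) = 1
  height(35) = 1 + max(3, 1) = 4
Height = 4


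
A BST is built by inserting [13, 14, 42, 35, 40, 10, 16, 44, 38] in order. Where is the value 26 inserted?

Starting tree (level order): [13, 10, 14, None, None, None, 42, 35, 44, 16, 40, None, None, None, None, 38]
Insertion path: 13 -> 14 -> 42 -> 35 -> 16
Result: insert 26 as right child of 16
Final tree (level order): [13, 10, 14, None, None, None, 42, 35, 44, 16, 40, None, None, None, 26, 38]


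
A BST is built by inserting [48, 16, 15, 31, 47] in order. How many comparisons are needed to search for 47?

Search path for 47: 48 -> 16 -> 31 -> 47
Found: True
Comparisons: 4


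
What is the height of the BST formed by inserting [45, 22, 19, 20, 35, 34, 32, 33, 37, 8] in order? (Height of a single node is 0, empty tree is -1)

Insertion order: [45, 22, 19, 20, 35, 34, 32, 33, 37, 8]
Tree (level-order array): [45, 22, None, 19, 35, 8, 20, 34, 37, None, None, None, None, 32, None, None, None, None, 33]
Compute height bottom-up (empty subtree = -1):
  height(8) = 1 + max(-1, -1) = 0
  height(20) = 1 + max(-1, -1) = 0
  height(19) = 1 + max(0, 0) = 1
  height(33) = 1 + max(-1, -1) = 0
  height(32) = 1 + max(-1, 0) = 1
  height(34) = 1 + max(1, -1) = 2
  height(37) = 1 + max(-1, -1) = 0
  height(35) = 1 + max(2, 0) = 3
  height(22) = 1 + max(1, 3) = 4
  height(45) = 1 + max(4, -1) = 5
Height = 5


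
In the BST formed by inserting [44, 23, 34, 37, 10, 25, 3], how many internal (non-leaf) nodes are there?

Tree built from: [44, 23, 34, 37, 10, 25, 3]
Tree (level-order array): [44, 23, None, 10, 34, 3, None, 25, 37]
Rule: An internal node has at least one child.
Per-node child counts:
  node 44: 1 child(ren)
  node 23: 2 child(ren)
  node 10: 1 child(ren)
  node 3: 0 child(ren)
  node 34: 2 child(ren)
  node 25: 0 child(ren)
  node 37: 0 child(ren)
Matching nodes: [44, 23, 10, 34]
Count of internal (non-leaf) nodes: 4


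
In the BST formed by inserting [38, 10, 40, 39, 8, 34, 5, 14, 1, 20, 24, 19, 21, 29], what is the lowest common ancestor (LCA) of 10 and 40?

Tree insertion order: [38, 10, 40, 39, 8, 34, 5, 14, 1, 20, 24, 19, 21, 29]
Tree (level-order array): [38, 10, 40, 8, 34, 39, None, 5, None, 14, None, None, None, 1, None, None, 20, None, None, 19, 24, None, None, 21, 29]
In a BST, the LCA of p=10, q=40 is the first node v on the
root-to-leaf path with p <= v <= q (go left if both < v, right if both > v).
Walk from root:
  at 38: 10 <= 38 <= 40, this is the LCA
LCA = 38


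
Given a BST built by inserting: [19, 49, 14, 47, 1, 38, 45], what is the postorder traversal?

Tree insertion order: [19, 49, 14, 47, 1, 38, 45]
Tree (level-order array): [19, 14, 49, 1, None, 47, None, None, None, 38, None, None, 45]
Postorder traversal: [1, 14, 45, 38, 47, 49, 19]


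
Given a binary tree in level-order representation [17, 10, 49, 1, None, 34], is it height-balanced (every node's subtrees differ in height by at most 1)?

Tree (level-order array): [17, 10, 49, 1, None, 34]
Definition: a tree is height-balanced if, at every node, |h(left) - h(right)| <= 1 (empty subtree has height -1).
Bottom-up per-node check:
  node 1: h_left=-1, h_right=-1, diff=0 [OK], height=0
  node 10: h_left=0, h_right=-1, diff=1 [OK], height=1
  node 34: h_left=-1, h_right=-1, diff=0 [OK], height=0
  node 49: h_left=0, h_right=-1, diff=1 [OK], height=1
  node 17: h_left=1, h_right=1, diff=0 [OK], height=2
All nodes satisfy the balance condition.
Result: Balanced


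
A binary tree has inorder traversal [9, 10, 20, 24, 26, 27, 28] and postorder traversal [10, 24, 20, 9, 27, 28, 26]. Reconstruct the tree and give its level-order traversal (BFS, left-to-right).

Inorder:   [9, 10, 20, 24, 26, 27, 28]
Postorder: [10, 24, 20, 9, 27, 28, 26]
Algorithm: postorder visits root last, so walk postorder right-to-left;
each value is the root of the current inorder slice — split it at that
value, recurse on the right subtree first, then the left.
Recursive splits:
  root=26; inorder splits into left=[9, 10, 20, 24], right=[27, 28]
  root=28; inorder splits into left=[27], right=[]
  root=27; inorder splits into left=[], right=[]
  root=9; inorder splits into left=[], right=[10, 20, 24]
  root=20; inorder splits into left=[10], right=[24]
  root=24; inorder splits into left=[], right=[]
  root=10; inorder splits into left=[], right=[]
Reconstructed level-order: [26, 9, 28, 20, 27, 10, 24]


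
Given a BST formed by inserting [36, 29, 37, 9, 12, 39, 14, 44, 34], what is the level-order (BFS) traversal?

Tree insertion order: [36, 29, 37, 9, 12, 39, 14, 44, 34]
Tree (level-order array): [36, 29, 37, 9, 34, None, 39, None, 12, None, None, None, 44, None, 14]
BFS from the root, enqueuing left then right child of each popped node:
  queue [36] -> pop 36, enqueue [29, 37], visited so far: [36]
  queue [29, 37] -> pop 29, enqueue [9, 34], visited so far: [36, 29]
  queue [37, 9, 34] -> pop 37, enqueue [39], visited so far: [36, 29, 37]
  queue [9, 34, 39] -> pop 9, enqueue [12], visited so far: [36, 29, 37, 9]
  queue [34, 39, 12] -> pop 34, enqueue [none], visited so far: [36, 29, 37, 9, 34]
  queue [39, 12] -> pop 39, enqueue [44], visited so far: [36, 29, 37, 9, 34, 39]
  queue [12, 44] -> pop 12, enqueue [14], visited so far: [36, 29, 37, 9, 34, 39, 12]
  queue [44, 14] -> pop 44, enqueue [none], visited so far: [36, 29, 37, 9, 34, 39, 12, 44]
  queue [14] -> pop 14, enqueue [none], visited so far: [36, 29, 37, 9, 34, 39, 12, 44, 14]
Result: [36, 29, 37, 9, 34, 39, 12, 44, 14]


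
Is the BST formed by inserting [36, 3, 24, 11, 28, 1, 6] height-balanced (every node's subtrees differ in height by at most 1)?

Tree (level-order array): [36, 3, None, 1, 24, None, None, 11, 28, 6]
Definition: a tree is height-balanced if, at every node, |h(left) - h(right)| <= 1 (empty subtree has height -1).
Bottom-up per-node check:
  node 1: h_left=-1, h_right=-1, diff=0 [OK], height=0
  node 6: h_left=-1, h_right=-1, diff=0 [OK], height=0
  node 11: h_left=0, h_right=-1, diff=1 [OK], height=1
  node 28: h_left=-1, h_right=-1, diff=0 [OK], height=0
  node 24: h_left=1, h_right=0, diff=1 [OK], height=2
  node 3: h_left=0, h_right=2, diff=2 [FAIL (|0-2|=2 > 1)], height=3
  node 36: h_left=3, h_right=-1, diff=4 [FAIL (|3--1|=4 > 1)], height=4
Node 3 violates the condition: |0 - 2| = 2 > 1.
Result: Not balanced


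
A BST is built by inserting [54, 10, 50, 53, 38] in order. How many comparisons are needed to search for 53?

Search path for 53: 54 -> 10 -> 50 -> 53
Found: True
Comparisons: 4


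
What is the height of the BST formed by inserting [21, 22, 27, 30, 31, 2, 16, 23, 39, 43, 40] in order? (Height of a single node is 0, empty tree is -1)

Insertion order: [21, 22, 27, 30, 31, 2, 16, 23, 39, 43, 40]
Tree (level-order array): [21, 2, 22, None, 16, None, 27, None, None, 23, 30, None, None, None, 31, None, 39, None, 43, 40]
Compute height bottom-up (empty subtree = -1):
  height(16) = 1 + max(-1, -1) = 0
  height(2) = 1 + max(-1, 0) = 1
  height(23) = 1 + max(-1, -1) = 0
  height(40) = 1 + max(-1, -1) = 0
  height(43) = 1 + max(0, -1) = 1
  height(39) = 1 + max(-1, 1) = 2
  height(31) = 1 + max(-1, 2) = 3
  height(30) = 1 + max(-1, 3) = 4
  height(27) = 1 + max(0, 4) = 5
  height(22) = 1 + max(-1, 5) = 6
  height(21) = 1 + max(1, 6) = 7
Height = 7


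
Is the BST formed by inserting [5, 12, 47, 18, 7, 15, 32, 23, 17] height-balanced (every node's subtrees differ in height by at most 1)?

Tree (level-order array): [5, None, 12, 7, 47, None, None, 18, None, 15, 32, None, 17, 23]
Definition: a tree is height-balanced if, at every node, |h(left) - h(right)| <= 1 (empty subtree has height -1).
Bottom-up per-node check:
  node 7: h_left=-1, h_right=-1, diff=0 [OK], height=0
  node 17: h_left=-1, h_right=-1, diff=0 [OK], height=0
  node 15: h_left=-1, h_right=0, diff=1 [OK], height=1
  node 23: h_left=-1, h_right=-1, diff=0 [OK], height=0
  node 32: h_left=0, h_right=-1, diff=1 [OK], height=1
  node 18: h_left=1, h_right=1, diff=0 [OK], height=2
  node 47: h_left=2, h_right=-1, diff=3 [FAIL (|2--1|=3 > 1)], height=3
  node 12: h_left=0, h_right=3, diff=3 [FAIL (|0-3|=3 > 1)], height=4
  node 5: h_left=-1, h_right=4, diff=5 [FAIL (|-1-4|=5 > 1)], height=5
Node 47 violates the condition: |2 - -1| = 3 > 1.
Result: Not balanced


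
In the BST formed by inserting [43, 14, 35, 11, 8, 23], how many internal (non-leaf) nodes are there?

Tree built from: [43, 14, 35, 11, 8, 23]
Tree (level-order array): [43, 14, None, 11, 35, 8, None, 23]
Rule: An internal node has at least one child.
Per-node child counts:
  node 43: 1 child(ren)
  node 14: 2 child(ren)
  node 11: 1 child(ren)
  node 8: 0 child(ren)
  node 35: 1 child(ren)
  node 23: 0 child(ren)
Matching nodes: [43, 14, 11, 35]
Count of internal (non-leaf) nodes: 4


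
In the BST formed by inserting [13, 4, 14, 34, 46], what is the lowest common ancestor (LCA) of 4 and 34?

Tree insertion order: [13, 4, 14, 34, 46]
Tree (level-order array): [13, 4, 14, None, None, None, 34, None, 46]
In a BST, the LCA of p=4, q=34 is the first node v on the
root-to-leaf path with p <= v <= q (go left if both < v, right if both > v).
Walk from root:
  at 13: 4 <= 13 <= 34, this is the LCA
LCA = 13


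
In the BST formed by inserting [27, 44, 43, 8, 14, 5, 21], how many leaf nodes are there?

Tree built from: [27, 44, 43, 8, 14, 5, 21]
Tree (level-order array): [27, 8, 44, 5, 14, 43, None, None, None, None, 21]
Rule: A leaf has 0 children.
Per-node child counts:
  node 27: 2 child(ren)
  node 8: 2 child(ren)
  node 5: 0 child(ren)
  node 14: 1 child(ren)
  node 21: 0 child(ren)
  node 44: 1 child(ren)
  node 43: 0 child(ren)
Matching nodes: [5, 21, 43]
Count of leaf nodes: 3


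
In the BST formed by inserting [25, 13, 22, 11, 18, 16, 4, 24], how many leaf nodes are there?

Tree built from: [25, 13, 22, 11, 18, 16, 4, 24]
Tree (level-order array): [25, 13, None, 11, 22, 4, None, 18, 24, None, None, 16]
Rule: A leaf has 0 children.
Per-node child counts:
  node 25: 1 child(ren)
  node 13: 2 child(ren)
  node 11: 1 child(ren)
  node 4: 0 child(ren)
  node 22: 2 child(ren)
  node 18: 1 child(ren)
  node 16: 0 child(ren)
  node 24: 0 child(ren)
Matching nodes: [4, 16, 24]
Count of leaf nodes: 3


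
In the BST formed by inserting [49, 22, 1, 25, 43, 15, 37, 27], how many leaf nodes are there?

Tree built from: [49, 22, 1, 25, 43, 15, 37, 27]
Tree (level-order array): [49, 22, None, 1, 25, None, 15, None, 43, None, None, 37, None, 27]
Rule: A leaf has 0 children.
Per-node child counts:
  node 49: 1 child(ren)
  node 22: 2 child(ren)
  node 1: 1 child(ren)
  node 15: 0 child(ren)
  node 25: 1 child(ren)
  node 43: 1 child(ren)
  node 37: 1 child(ren)
  node 27: 0 child(ren)
Matching nodes: [15, 27]
Count of leaf nodes: 2


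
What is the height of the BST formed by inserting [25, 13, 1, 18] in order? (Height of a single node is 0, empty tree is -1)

Insertion order: [25, 13, 1, 18]
Tree (level-order array): [25, 13, None, 1, 18]
Compute height bottom-up (empty subtree = -1):
  height(1) = 1 + max(-1, -1) = 0
  height(18) = 1 + max(-1, -1) = 0
  height(13) = 1 + max(0, 0) = 1
  height(25) = 1 + max(1, -1) = 2
Height = 2


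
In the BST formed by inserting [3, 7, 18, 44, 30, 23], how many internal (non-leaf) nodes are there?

Tree built from: [3, 7, 18, 44, 30, 23]
Tree (level-order array): [3, None, 7, None, 18, None, 44, 30, None, 23]
Rule: An internal node has at least one child.
Per-node child counts:
  node 3: 1 child(ren)
  node 7: 1 child(ren)
  node 18: 1 child(ren)
  node 44: 1 child(ren)
  node 30: 1 child(ren)
  node 23: 0 child(ren)
Matching nodes: [3, 7, 18, 44, 30]
Count of internal (non-leaf) nodes: 5


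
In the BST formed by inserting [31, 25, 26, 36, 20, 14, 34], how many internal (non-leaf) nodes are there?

Tree built from: [31, 25, 26, 36, 20, 14, 34]
Tree (level-order array): [31, 25, 36, 20, 26, 34, None, 14]
Rule: An internal node has at least one child.
Per-node child counts:
  node 31: 2 child(ren)
  node 25: 2 child(ren)
  node 20: 1 child(ren)
  node 14: 0 child(ren)
  node 26: 0 child(ren)
  node 36: 1 child(ren)
  node 34: 0 child(ren)
Matching nodes: [31, 25, 20, 36]
Count of internal (non-leaf) nodes: 4


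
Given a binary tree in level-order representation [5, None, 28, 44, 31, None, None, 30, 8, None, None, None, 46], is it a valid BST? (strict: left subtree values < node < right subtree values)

Level-order array: [5, None, 28, 44, 31, None, None, 30, 8, None, None, None, 46]
Validate using subtree bounds (lo, hi): at each node, require lo < value < hi,
then recurse left with hi=value and right with lo=value.
Preorder trace (stopping at first violation):
  at node 5 with bounds (-inf, +inf): OK
  at node 28 with bounds (5, +inf): OK
  at node 44 with bounds (5, 28): VIOLATION
Node 44 violates its bound: not (5 < 44 < 28).
Result: Not a valid BST


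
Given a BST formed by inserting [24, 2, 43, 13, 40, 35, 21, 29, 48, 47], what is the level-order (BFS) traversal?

Tree insertion order: [24, 2, 43, 13, 40, 35, 21, 29, 48, 47]
Tree (level-order array): [24, 2, 43, None, 13, 40, 48, None, 21, 35, None, 47, None, None, None, 29]
BFS from the root, enqueuing left then right child of each popped node:
  queue [24] -> pop 24, enqueue [2, 43], visited so far: [24]
  queue [2, 43] -> pop 2, enqueue [13], visited so far: [24, 2]
  queue [43, 13] -> pop 43, enqueue [40, 48], visited so far: [24, 2, 43]
  queue [13, 40, 48] -> pop 13, enqueue [21], visited so far: [24, 2, 43, 13]
  queue [40, 48, 21] -> pop 40, enqueue [35], visited so far: [24, 2, 43, 13, 40]
  queue [48, 21, 35] -> pop 48, enqueue [47], visited so far: [24, 2, 43, 13, 40, 48]
  queue [21, 35, 47] -> pop 21, enqueue [none], visited so far: [24, 2, 43, 13, 40, 48, 21]
  queue [35, 47] -> pop 35, enqueue [29], visited so far: [24, 2, 43, 13, 40, 48, 21, 35]
  queue [47, 29] -> pop 47, enqueue [none], visited so far: [24, 2, 43, 13, 40, 48, 21, 35, 47]
  queue [29] -> pop 29, enqueue [none], visited so far: [24, 2, 43, 13, 40, 48, 21, 35, 47, 29]
Result: [24, 2, 43, 13, 40, 48, 21, 35, 47, 29]


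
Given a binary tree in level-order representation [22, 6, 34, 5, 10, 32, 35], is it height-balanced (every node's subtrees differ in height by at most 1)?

Tree (level-order array): [22, 6, 34, 5, 10, 32, 35]
Definition: a tree is height-balanced if, at every node, |h(left) - h(right)| <= 1 (empty subtree has height -1).
Bottom-up per-node check:
  node 5: h_left=-1, h_right=-1, diff=0 [OK], height=0
  node 10: h_left=-1, h_right=-1, diff=0 [OK], height=0
  node 6: h_left=0, h_right=0, diff=0 [OK], height=1
  node 32: h_left=-1, h_right=-1, diff=0 [OK], height=0
  node 35: h_left=-1, h_right=-1, diff=0 [OK], height=0
  node 34: h_left=0, h_right=0, diff=0 [OK], height=1
  node 22: h_left=1, h_right=1, diff=0 [OK], height=2
All nodes satisfy the balance condition.
Result: Balanced


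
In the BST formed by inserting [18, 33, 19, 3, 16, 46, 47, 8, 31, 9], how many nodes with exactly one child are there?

Tree built from: [18, 33, 19, 3, 16, 46, 47, 8, 31, 9]
Tree (level-order array): [18, 3, 33, None, 16, 19, 46, 8, None, None, 31, None, 47, None, 9]
Rule: These are nodes with exactly 1 non-null child.
Per-node child counts:
  node 18: 2 child(ren)
  node 3: 1 child(ren)
  node 16: 1 child(ren)
  node 8: 1 child(ren)
  node 9: 0 child(ren)
  node 33: 2 child(ren)
  node 19: 1 child(ren)
  node 31: 0 child(ren)
  node 46: 1 child(ren)
  node 47: 0 child(ren)
Matching nodes: [3, 16, 8, 19, 46]
Count of nodes with exactly one child: 5


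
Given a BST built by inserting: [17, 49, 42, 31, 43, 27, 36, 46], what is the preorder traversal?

Tree insertion order: [17, 49, 42, 31, 43, 27, 36, 46]
Tree (level-order array): [17, None, 49, 42, None, 31, 43, 27, 36, None, 46]
Preorder traversal: [17, 49, 42, 31, 27, 36, 43, 46]
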